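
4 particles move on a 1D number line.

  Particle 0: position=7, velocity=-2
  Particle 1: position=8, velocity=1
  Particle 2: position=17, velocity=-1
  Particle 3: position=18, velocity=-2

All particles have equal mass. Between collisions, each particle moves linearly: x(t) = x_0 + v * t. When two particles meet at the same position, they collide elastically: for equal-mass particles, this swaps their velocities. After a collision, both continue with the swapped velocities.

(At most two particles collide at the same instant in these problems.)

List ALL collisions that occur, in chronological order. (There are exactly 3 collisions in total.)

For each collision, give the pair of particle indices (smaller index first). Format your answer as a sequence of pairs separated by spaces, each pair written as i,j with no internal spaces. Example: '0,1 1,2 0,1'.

Collision at t=1: particles 2 and 3 swap velocities; positions: p0=5 p1=9 p2=16 p3=16; velocities now: v0=-2 v1=1 v2=-2 v3=-1
Collision at t=10/3: particles 1 and 2 swap velocities; positions: p0=1/3 p1=34/3 p2=34/3 p3=41/3; velocities now: v0=-2 v1=-2 v2=1 v3=-1
Collision at t=9/2: particles 2 and 3 swap velocities; positions: p0=-2 p1=9 p2=25/2 p3=25/2; velocities now: v0=-2 v1=-2 v2=-1 v3=1

Answer: 2,3 1,2 2,3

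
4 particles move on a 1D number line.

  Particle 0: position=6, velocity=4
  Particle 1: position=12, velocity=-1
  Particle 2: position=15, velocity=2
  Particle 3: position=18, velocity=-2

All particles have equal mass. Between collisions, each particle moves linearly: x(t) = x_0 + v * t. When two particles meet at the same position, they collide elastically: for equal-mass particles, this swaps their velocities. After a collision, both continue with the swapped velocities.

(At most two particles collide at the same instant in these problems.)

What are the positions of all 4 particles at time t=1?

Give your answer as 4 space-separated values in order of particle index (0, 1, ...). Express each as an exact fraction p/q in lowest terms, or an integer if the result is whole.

Answer: 10 11 16 17

Derivation:
Collision at t=3/4: particles 2 and 3 swap velocities; positions: p0=9 p1=45/4 p2=33/2 p3=33/2; velocities now: v0=4 v1=-1 v2=-2 v3=2
Advance to t=1 (no further collisions before then); velocities: v0=4 v1=-1 v2=-2 v3=2; positions = 10 11 16 17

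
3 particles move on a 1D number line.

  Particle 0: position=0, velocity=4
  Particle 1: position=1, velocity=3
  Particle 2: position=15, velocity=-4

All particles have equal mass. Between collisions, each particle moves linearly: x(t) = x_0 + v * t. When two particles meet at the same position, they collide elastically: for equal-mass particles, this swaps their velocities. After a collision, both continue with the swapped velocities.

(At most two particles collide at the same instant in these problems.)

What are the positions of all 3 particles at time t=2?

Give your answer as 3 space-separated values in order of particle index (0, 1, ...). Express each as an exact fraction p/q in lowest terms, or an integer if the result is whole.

Answer: 7 7 8

Derivation:
Collision at t=1: particles 0 and 1 swap velocities; positions: p0=4 p1=4 p2=11; velocities now: v0=3 v1=4 v2=-4
Collision at t=15/8: particles 1 and 2 swap velocities; positions: p0=53/8 p1=15/2 p2=15/2; velocities now: v0=3 v1=-4 v2=4
Collision at t=2: particles 0 and 1 swap velocities; positions: p0=7 p1=7 p2=8; velocities now: v0=-4 v1=3 v2=4
Advance to t=2 (no further collisions before then); velocities: v0=-4 v1=3 v2=4; positions = 7 7 8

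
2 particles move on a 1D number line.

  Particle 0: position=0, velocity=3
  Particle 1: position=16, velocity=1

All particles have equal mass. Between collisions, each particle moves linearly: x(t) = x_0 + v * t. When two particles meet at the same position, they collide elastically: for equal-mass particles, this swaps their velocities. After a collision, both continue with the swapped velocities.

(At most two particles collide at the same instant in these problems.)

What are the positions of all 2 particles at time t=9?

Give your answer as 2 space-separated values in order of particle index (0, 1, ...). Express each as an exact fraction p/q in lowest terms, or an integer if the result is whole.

Answer: 25 27

Derivation:
Collision at t=8: particles 0 and 1 swap velocities; positions: p0=24 p1=24; velocities now: v0=1 v1=3
Advance to t=9 (no further collisions before then); velocities: v0=1 v1=3; positions = 25 27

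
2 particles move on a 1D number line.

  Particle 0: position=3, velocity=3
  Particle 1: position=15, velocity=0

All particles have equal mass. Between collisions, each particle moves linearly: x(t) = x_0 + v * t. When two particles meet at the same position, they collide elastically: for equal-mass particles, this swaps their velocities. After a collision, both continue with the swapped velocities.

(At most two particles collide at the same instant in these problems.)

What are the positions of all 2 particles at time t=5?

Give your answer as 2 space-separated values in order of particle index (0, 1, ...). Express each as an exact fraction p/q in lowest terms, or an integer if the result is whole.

Collision at t=4: particles 0 and 1 swap velocities; positions: p0=15 p1=15; velocities now: v0=0 v1=3
Advance to t=5 (no further collisions before then); velocities: v0=0 v1=3; positions = 15 18

Answer: 15 18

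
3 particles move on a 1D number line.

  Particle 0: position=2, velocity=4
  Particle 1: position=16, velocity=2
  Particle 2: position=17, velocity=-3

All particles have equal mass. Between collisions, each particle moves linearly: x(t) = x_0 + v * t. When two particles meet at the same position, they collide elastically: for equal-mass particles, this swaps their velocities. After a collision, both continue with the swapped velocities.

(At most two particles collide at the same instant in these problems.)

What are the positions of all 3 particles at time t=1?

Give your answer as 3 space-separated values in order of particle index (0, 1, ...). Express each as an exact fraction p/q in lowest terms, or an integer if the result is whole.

Collision at t=1/5: particles 1 and 2 swap velocities; positions: p0=14/5 p1=82/5 p2=82/5; velocities now: v0=4 v1=-3 v2=2
Advance to t=1 (no further collisions before then); velocities: v0=4 v1=-3 v2=2; positions = 6 14 18

Answer: 6 14 18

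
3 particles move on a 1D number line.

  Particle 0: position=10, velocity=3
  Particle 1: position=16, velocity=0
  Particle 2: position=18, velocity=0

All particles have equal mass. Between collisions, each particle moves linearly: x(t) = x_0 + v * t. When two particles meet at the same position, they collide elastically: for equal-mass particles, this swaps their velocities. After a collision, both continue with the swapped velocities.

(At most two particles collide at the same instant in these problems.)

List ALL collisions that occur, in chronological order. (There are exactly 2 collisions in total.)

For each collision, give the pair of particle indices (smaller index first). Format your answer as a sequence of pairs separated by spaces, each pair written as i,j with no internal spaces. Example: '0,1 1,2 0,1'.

Answer: 0,1 1,2

Derivation:
Collision at t=2: particles 0 and 1 swap velocities; positions: p0=16 p1=16 p2=18; velocities now: v0=0 v1=3 v2=0
Collision at t=8/3: particles 1 and 2 swap velocities; positions: p0=16 p1=18 p2=18; velocities now: v0=0 v1=0 v2=3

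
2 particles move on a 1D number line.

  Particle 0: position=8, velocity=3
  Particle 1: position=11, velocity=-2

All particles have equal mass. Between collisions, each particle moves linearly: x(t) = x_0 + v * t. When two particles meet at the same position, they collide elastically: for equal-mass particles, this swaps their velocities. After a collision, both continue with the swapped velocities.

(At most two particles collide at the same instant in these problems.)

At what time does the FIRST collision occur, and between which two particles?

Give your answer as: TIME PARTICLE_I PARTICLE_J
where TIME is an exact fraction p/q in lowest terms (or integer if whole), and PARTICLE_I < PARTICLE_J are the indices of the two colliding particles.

Answer: 3/5 0 1

Derivation:
Pair (0,1): pos 8,11 vel 3,-2 -> gap=3, closing at 5/unit, collide at t=3/5
Earliest collision: t=3/5 between 0 and 1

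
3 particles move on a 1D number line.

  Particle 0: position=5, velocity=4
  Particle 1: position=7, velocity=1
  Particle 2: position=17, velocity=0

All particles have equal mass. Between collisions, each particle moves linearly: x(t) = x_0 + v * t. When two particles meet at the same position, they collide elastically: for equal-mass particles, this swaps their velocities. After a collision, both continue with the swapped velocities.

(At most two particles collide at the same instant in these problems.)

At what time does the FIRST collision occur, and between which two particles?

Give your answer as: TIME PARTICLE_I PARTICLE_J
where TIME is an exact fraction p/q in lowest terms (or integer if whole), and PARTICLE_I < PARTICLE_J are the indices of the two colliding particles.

Pair (0,1): pos 5,7 vel 4,1 -> gap=2, closing at 3/unit, collide at t=2/3
Pair (1,2): pos 7,17 vel 1,0 -> gap=10, closing at 1/unit, collide at t=10
Earliest collision: t=2/3 between 0 and 1

Answer: 2/3 0 1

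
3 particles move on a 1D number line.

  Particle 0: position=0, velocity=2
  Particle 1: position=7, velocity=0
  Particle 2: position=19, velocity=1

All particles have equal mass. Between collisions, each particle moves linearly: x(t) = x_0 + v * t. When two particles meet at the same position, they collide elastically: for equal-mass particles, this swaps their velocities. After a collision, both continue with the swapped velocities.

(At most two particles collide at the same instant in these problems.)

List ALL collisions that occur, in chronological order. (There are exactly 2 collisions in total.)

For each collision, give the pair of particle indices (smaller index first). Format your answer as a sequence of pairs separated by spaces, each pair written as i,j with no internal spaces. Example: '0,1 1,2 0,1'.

Collision at t=7/2: particles 0 and 1 swap velocities; positions: p0=7 p1=7 p2=45/2; velocities now: v0=0 v1=2 v2=1
Collision at t=19: particles 1 and 2 swap velocities; positions: p0=7 p1=38 p2=38; velocities now: v0=0 v1=1 v2=2

Answer: 0,1 1,2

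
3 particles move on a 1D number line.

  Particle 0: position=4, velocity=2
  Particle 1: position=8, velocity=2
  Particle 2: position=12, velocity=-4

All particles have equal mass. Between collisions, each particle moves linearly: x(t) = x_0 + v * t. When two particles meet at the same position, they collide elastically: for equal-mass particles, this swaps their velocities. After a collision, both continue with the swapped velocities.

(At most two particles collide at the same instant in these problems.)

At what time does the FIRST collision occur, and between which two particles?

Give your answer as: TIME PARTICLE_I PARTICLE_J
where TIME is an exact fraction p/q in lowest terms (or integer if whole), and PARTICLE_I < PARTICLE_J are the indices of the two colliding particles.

Pair (0,1): pos 4,8 vel 2,2 -> not approaching (rel speed 0 <= 0)
Pair (1,2): pos 8,12 vel 2,-4 -> gap=4, closing at 6/unit, collide at t=2/3
Earliest collision: t=2/3 between 1 and 2

Answer: 2/3 1 2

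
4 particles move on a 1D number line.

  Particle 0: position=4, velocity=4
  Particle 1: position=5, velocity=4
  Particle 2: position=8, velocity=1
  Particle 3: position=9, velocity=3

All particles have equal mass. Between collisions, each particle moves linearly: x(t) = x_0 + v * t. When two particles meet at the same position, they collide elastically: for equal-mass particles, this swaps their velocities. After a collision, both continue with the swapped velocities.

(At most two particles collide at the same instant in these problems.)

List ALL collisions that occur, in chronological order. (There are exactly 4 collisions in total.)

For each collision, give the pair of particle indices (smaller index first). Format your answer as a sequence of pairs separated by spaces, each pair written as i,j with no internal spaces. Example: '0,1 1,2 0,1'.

Answer: 1,2 0,1 2,3 1,2

Derivation:
Collision at t=1: particles 1 and 2 swap velocities; positions: p0=8 p1=9 p2=9 p3=12; velocities now: v0=4 v1=1 v2=4 v3=3
Collision at t=4/3: particles 0 and 1 swap velocities; positions: p0=28/3 p1=28/3 p2=31/3 p3=13; velocities now: v0=1 v1=4 v2=4 v3=3
Collision at t=4: particles 2 and 3 swap velocities; positions: p0=12 p1=20 p2=21 p3=21; velocities now: v0=1 v1=4 v2=3 v3=4
Collision at t=5: particles 1 and 2 swap velocities; positions: p0=13 p1=24 p2=24 p3=25; velocities now: v0=1 v1=3 v2=4 v3=4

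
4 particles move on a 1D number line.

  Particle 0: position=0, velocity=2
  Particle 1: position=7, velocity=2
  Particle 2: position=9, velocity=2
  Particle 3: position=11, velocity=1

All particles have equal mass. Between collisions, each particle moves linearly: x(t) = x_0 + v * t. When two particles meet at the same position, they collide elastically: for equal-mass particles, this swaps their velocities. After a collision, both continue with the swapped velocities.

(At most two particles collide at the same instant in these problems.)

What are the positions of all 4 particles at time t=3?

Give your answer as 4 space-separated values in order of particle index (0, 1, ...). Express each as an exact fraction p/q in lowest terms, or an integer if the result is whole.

Answer: 6 13 14 15

Derivation:
Collision at t=2: particles 2 and 3 swap velocities; positions: p0=4 p1=11 p2=13 p3=13; velocities now: v0=2 v1=2 v2=1 v3=2
Advance to t=3 (no further collisions before then); velocities: v0=2 v1=2 v2=1 v3=2; positions = 6 13 14 15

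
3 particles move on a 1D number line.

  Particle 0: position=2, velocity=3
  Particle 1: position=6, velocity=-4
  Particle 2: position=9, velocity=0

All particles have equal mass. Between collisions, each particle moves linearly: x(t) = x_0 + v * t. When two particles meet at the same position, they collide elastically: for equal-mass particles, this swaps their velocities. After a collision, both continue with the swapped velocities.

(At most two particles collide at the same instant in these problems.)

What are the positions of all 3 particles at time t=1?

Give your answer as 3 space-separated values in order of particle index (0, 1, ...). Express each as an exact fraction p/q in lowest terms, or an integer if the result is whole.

Answer: 2 5 9

Derivation:
Collision at t=4/7: particles 0 and 1 swap velocities; positions: p0=26/7 p1=26/7 p2=9; velocities now: v0=-4 v1=3 v2=0
Advance to t=1 (no further collisions before then); velocities: v0=-4 v1=3 v2=0; positions = 2 5 9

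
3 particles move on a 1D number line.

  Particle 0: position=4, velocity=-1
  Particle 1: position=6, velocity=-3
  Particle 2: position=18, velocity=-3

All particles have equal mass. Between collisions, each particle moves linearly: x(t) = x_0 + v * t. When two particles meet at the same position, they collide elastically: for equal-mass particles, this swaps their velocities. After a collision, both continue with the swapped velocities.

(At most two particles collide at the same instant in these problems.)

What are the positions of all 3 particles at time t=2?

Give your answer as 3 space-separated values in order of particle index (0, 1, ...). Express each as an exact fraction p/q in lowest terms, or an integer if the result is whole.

Answer: 0 2 12

Derivation:
Collision at t=1: particles 0 and 1 swap velocities; positions: p0=3 p1=3 p2=15; velocities now: v0=-3 v1=-1 v2=-3
Advance to t=2 (no further collisions before then); velocities: v0=-3 v1=-1 v2=-3; positions = 0 2 12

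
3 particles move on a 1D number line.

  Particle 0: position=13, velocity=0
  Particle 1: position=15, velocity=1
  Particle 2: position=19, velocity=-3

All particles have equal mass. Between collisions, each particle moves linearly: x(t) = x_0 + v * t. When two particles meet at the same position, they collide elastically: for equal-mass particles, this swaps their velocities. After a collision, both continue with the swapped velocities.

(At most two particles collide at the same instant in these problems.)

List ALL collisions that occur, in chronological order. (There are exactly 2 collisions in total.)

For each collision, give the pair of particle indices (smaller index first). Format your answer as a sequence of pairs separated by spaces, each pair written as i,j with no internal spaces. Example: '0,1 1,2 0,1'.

Answer: 1,2 0,1

Derivation:
Collision at t=1: particles 1 and 2 swap velocities; positions: p0=13 p1=16 p2=16; velocities now: v0=0 v1=-3 v2=1
Collision at t=2: particles 0 and 1 swap velocities; positions: p0=13 p1=13 p2=17; velocities now: v0=-3 v1=0 v2=1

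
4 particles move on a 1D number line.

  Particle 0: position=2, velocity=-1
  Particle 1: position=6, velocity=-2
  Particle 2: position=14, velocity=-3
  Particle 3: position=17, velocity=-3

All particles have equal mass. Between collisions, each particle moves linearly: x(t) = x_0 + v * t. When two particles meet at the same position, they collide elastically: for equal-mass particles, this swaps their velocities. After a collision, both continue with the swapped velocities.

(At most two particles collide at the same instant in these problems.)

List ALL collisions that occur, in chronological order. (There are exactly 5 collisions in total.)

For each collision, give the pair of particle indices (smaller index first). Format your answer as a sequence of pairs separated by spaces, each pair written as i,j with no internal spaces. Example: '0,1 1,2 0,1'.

Collision at t=4: particles 0 and 1 swap velocities; positions: p0=-2 p1=-2 p2=2 p3=5; velocities now: v0=-2 v1=-1 v2=-3 v3=-3
Collision at t=6: particles 1 and 2 swap velocities; positions: p0=-6 p1=-4 p2=-4 p3=-1; velocities now: v0=-2 v1=-3 v2=-1 v3=-3
Collision at t=15/2: particles 2 and 3 swap velocities; positions: p0=-9 p1=-17/2 p2=-11/2 p3=-11/2; velocities now: v0=-2 v1=-3 v2=-3 v3=-1
Collision at t=8: particles 0 and 1 swap velocities; positions: p0=-10 p1=-10 p2=-7 p3=-6; velocities now: v0=-3 v1=-2 v2=-3 v3=-1
Collision at t=11: particles 1 and 2 swap velocities; positions: p0=-19 p1=-16 p2=-16 p3=-9; velocities now: v0=-3 v1=-3 v2=-2 v3=-1

Answer: 0,1 1,2 2,3 0,1 1,2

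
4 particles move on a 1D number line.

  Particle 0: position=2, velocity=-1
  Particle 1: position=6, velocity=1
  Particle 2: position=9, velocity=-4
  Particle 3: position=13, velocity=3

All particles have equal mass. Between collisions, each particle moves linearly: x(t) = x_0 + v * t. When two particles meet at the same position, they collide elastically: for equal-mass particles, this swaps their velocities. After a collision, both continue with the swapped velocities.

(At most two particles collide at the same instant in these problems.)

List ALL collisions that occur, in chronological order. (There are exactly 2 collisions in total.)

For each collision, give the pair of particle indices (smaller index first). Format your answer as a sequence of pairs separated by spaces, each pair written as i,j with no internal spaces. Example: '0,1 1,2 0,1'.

Collision at t=3/5: particles 1 and 2 swap velocities; positions: p0=7/5 p1=33/5 p2=33/5 p3=74/5; velocities now: v0=-1 v1=-4 v2=1 v3=3
Collision at t=7/3: particles 0 and 1 swap velocities; positions: p0=-1/3 p1=-1/3 p2=25/3 p3=20; velocities now: v0=-4 v1=-1 v2=1 v3=3

Answer: 1,2 0,1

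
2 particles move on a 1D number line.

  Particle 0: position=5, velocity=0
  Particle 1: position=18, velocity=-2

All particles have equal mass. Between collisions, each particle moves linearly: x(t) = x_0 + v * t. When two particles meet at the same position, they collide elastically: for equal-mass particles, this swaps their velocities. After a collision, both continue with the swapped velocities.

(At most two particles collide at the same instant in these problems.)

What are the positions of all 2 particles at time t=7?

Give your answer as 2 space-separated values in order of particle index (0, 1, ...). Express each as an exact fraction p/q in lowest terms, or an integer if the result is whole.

Answer: 4 5

Derivation:
Collision at t=13/2: particles 0 and 1 swap velocities; positions: p0=5 p1=5; velocities now: v0=-2 v1=0
Advance to t=7 (no further collisions before then); velocities: v0=-2 v1=0; positions = 4 5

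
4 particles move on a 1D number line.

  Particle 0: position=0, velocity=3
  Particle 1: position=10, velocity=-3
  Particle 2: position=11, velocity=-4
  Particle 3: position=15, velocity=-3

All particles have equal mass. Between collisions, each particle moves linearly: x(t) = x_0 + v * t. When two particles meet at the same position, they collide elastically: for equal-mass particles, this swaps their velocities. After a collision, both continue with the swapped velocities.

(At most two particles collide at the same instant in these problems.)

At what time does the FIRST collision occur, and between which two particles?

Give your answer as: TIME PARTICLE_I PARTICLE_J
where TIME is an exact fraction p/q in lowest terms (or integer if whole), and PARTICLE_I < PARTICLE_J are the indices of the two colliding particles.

Pair (0,1): pos 0,10 vel 3,-3 -> gap=10, closing at 6/unit, collide at t=5/3
Pair (1,2): pos 10,11 vel -3,-4 -> gap=1, closing at 1/unit, collide at t=1
Pair (2,3): pos 11,15 vel -4,-3 -> not approaching (rel speed -1 <= 0)
Earliest collision: t=1 between 1 and 2

Answer: 1 1 2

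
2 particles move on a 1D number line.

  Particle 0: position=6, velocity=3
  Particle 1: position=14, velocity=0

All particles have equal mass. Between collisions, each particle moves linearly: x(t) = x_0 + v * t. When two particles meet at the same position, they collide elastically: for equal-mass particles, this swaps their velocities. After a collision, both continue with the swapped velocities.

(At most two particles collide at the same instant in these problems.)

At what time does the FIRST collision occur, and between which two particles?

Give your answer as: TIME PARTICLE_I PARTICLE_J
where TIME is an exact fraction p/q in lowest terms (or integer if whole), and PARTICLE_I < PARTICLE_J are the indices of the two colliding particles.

Pair (0,1): pos 6,14 vel 3,0 -> gap=8, closing at 3/unit, collide at t=8/3
Earliest collision: t=8/3 between 0 and 1

Answer: 8/3 0 1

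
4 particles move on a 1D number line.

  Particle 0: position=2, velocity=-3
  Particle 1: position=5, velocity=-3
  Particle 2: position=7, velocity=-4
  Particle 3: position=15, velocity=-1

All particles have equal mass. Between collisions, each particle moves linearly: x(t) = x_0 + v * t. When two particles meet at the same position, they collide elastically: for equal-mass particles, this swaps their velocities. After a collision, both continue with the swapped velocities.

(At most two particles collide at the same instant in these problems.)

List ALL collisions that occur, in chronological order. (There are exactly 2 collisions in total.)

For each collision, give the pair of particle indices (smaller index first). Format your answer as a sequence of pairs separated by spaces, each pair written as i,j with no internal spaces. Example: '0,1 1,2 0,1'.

Collision at t=2: particles 1 and 2 swap velocities; positions: p0=-4 p1=-1 p2=-1 p3=13; velocities now: v0=-3 v1=-4 v2=-3 v3=-1
Collision at t=5: particles 0 and 1 swap velocities; positions: p0=-13 p1=-13 p2=-10 p3=10; velocities now: v0=-4 v1=-3 v2=-3 v3=-1

Answer: 1,2 0,1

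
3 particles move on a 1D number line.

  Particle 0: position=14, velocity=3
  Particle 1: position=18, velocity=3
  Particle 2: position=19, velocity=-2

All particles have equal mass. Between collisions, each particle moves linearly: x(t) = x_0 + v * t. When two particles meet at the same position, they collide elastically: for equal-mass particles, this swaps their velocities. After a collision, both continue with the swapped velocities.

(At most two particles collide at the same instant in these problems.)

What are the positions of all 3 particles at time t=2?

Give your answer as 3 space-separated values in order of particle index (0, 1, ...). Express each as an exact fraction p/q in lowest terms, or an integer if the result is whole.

Collision at t=1/5: particles 1 and 2 swap velocities; positions: p0=73/5 p1=93/5 p2=93/5; velocities now: v0=3 v1=-2 v2=3
Collision at t=1: particles 0 and 1 swap velocities; positions: p0=17 p1=17 p2=21; velocities now: v0=-2 v1=3 v2=3
Advance to t=2 (no further collisions before then); velocities: v0=-2 v1=3 v2=3; positions = 15 20 24

Answer: 15 20 24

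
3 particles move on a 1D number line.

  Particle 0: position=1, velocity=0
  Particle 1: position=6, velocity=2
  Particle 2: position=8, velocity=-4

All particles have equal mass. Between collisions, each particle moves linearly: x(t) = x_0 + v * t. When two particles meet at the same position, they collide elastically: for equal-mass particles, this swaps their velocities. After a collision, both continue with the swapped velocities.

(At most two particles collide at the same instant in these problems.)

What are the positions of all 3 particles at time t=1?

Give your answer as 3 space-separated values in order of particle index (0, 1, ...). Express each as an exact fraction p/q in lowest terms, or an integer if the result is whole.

Answer: 1 4 8

Derivation:
Collision at t=1/3: particles 1 and 2 swap velocities; positions: p0=1 p1=20/3 p2=20/3; velocities now: v0=0 v1=-4 v2=2
Advance to t=1 (no further collisions before then); velocities: v0=0 v1=-4 v2=2; positions = 1 4 8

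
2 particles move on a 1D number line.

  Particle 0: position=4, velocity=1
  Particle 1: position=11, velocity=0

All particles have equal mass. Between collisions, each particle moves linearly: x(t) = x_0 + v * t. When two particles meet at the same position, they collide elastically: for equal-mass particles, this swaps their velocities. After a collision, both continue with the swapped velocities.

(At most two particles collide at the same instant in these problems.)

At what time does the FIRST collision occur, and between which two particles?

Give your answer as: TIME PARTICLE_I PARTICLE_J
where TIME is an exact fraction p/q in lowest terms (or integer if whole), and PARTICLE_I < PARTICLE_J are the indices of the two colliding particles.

Pair (0,1): pos 4,11 vel 1,0 -> gap=7, closing at 1/unit, collide at t=7
Earliest collision: t=7 between 0 and 1

Answer: 7 0 1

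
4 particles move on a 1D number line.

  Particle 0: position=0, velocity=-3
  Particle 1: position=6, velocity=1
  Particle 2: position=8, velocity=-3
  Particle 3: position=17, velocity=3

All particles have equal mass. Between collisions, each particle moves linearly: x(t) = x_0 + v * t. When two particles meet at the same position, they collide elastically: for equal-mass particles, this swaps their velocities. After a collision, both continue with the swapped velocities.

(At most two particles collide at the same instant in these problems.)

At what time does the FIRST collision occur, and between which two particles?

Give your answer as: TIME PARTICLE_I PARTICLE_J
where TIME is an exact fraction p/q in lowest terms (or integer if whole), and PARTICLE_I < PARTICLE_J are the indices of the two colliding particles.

Pair (0,1): pos 0,6 vel -3,1 -> not approaching (rel speed -4 <= 0)
Pair (1,2): pos 6,8 vel 1,-3 -> gap=2, closing at 4/unit, collide at t=1/2
Pair (2,3): pos 8,17 vel -3,3 -> not approaching (rel speed -6 <= 0)
Earliest collision: t=1/2 between 1 and 2

Answer: 1/2 1 2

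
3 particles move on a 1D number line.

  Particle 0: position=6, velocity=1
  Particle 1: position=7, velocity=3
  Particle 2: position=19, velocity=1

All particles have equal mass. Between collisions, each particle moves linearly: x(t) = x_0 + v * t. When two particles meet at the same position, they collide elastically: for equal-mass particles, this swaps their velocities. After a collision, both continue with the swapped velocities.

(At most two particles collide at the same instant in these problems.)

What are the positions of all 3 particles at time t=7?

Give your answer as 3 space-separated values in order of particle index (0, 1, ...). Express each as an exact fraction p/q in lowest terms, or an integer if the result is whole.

Collision at t=6: particles 1 and 2 swap velocities; positions: p0=12 p1=25 p2=25; velocities now: v0=1 v1=1 v2=3
Advance to t=7 (no further collisions before then); velocities: v0=1 v1=1 v2=3; positions = 13 26 28

Answer: 13 26 28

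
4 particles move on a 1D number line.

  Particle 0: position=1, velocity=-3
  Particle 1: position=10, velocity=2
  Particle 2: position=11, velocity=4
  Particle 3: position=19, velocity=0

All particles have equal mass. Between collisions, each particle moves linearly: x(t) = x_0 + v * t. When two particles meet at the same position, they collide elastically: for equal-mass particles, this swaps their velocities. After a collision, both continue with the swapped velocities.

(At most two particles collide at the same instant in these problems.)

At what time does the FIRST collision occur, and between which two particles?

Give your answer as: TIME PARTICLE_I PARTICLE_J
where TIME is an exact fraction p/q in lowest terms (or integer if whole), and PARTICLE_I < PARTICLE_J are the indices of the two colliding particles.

Pair (0,1): pos 1,10 vel -3,2 -> not approaching (rel speed -5 <= 0)
Pair (1,2): pos 10,11 vel 2,4 -> not approaching (rel speed -2 <= 0)
Pair (2,3): pos 11,19 vel 4,0 -> gap=8, closing at 4/unit, collide at t=2
Earliest collision: t=2 between 2 and 3

Answer: 2 2 3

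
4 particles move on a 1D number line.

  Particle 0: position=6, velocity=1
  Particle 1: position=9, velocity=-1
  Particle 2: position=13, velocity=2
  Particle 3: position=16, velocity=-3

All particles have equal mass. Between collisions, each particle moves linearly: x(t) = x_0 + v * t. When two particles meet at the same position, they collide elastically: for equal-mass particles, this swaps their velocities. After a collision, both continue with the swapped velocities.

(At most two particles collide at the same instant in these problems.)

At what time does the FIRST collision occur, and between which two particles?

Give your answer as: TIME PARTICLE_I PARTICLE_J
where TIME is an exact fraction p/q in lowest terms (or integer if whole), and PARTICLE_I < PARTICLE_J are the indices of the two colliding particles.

Pair (0,1): pos 6,9 vel 1,-1 -> gap=3, closing at 2/unit, collide at t=3/2
Pair (1,2): pos 9,13 vel -1,2 -> not approaching (rel speed -3 <= 0)
Pair (2,3): pos 13,16 vel 2,-3 -> gap=3, closing at 5/unit, collide at t=3/5
Earliest collision: t=3/5 between 2 and 3

Answer: 3/5 2 3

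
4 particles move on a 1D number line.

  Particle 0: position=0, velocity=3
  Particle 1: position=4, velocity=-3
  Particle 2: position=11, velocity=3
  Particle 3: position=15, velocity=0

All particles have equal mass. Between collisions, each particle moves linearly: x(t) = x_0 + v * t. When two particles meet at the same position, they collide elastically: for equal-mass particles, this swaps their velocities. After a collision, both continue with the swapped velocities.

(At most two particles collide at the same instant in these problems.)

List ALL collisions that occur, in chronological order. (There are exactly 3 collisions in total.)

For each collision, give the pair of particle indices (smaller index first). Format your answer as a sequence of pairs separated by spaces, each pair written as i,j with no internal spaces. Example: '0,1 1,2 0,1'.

Collision at t=2/3: particles 0 and 1 swap velocities; positions: p0=2 p1=2 p2=13 p3=15; velocities now: v0=-3 v1=3 v2=3 v3=0
Collision at t=4/3: particles 2 and 3 swap velocities; positions: p0=0 p1=4 p2=15 p3=15; velocities now: v0=-3 v1=3 v2=0 v3=3
Collision at t=5: particles 1 and 2 swap velocities; positions: p0=-11 p1=15 p2=15 p3=26; velocities now: v0=-3 v1=0 v2=3 v3=3

Answer: 0,1 2,3 1,2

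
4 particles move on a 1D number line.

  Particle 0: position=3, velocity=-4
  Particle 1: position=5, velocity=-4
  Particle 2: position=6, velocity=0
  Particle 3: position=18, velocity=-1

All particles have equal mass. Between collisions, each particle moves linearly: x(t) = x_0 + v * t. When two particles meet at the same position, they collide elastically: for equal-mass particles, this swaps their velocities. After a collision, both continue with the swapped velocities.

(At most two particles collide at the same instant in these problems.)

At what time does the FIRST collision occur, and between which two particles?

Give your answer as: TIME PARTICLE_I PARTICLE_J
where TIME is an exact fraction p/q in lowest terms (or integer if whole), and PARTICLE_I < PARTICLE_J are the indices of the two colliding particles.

Pair (0,1): pos 3,5 vel -4,-4 -> not approaching (rel speed 0 <= 0)
Pair (1,2): pos 5,6 vel -4,0 -> not approaching (rel speed -4 <= 0)
Pair (2,3): pos 6,18 vel 0,-1 -> gap=12, closing at 1/unit, collide at t=12
Earliest collision: t=12 between 2 and 3

Answer: 12 2 3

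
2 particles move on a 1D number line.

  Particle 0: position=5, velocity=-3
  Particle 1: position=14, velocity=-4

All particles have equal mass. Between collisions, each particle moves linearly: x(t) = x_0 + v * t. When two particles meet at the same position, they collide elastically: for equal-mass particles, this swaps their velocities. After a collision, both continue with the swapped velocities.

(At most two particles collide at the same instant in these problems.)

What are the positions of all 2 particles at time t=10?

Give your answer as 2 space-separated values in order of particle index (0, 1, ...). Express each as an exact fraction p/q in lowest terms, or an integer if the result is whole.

Answer: -26 -25

Derivation:
Collision at t=9: particles 0 and 1 swap velocities; positions: p0=-22 p1=-22; velocities now: v0=-4 v1=-3
Advance to t=10 (no further collisions before then); velocities: v0=-4 v1=-3; positions = -26 -25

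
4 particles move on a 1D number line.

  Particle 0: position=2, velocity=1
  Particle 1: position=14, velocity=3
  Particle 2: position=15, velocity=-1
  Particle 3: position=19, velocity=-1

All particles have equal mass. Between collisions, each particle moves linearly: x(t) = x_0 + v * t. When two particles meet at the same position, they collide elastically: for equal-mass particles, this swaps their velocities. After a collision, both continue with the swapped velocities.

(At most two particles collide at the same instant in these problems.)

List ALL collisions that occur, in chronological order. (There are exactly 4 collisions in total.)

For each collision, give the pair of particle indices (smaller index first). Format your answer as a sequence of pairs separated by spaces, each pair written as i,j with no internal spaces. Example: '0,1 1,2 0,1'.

Answer: 1,2 2,3 0,1 1,2

Derivation:
Collision at t=1/4: particles 1 and 2 swap velocities; positions: p0=9/4 p1=59/4 p2=59/4 p3=75/4; velocities now: v0=1 v1=-1 v2=3 v3=-1
Collision at t=5/4: particles 2 and 3 swap velocities; positions: p0=13/4 p1=55/4 p2=71/4 p3=71/4; velocities now: v0=1 v1=-1 v2=-1 v3=3
Collision at t=13/2: particles 0 and 1 swap velocities; positions: p0=17/2 p1=17/2 p2=25/2 p3=67/2; velocities now: v0=-1 v1=1 v2=-1 v3=3
Collision at t=17/2: particles 1 and 2 swap velocities; positions: p0=13/2 p1=21/2 p2=21/2 p3=79/2; velocities now: v0=-1 v1=-1 v2=1 v3=3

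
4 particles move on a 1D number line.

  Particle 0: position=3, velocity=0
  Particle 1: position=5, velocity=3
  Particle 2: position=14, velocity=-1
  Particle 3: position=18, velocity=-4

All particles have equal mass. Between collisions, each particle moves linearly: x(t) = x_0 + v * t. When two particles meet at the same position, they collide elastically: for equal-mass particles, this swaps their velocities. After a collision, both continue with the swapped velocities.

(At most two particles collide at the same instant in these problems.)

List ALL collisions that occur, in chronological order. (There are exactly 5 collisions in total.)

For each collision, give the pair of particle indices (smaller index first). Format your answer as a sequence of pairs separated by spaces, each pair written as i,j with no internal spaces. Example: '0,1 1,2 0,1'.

Answer: 2,3 1,2 2,3 0,1 1,2

Derivation:
Collision at t=4/3: particles 2 and 3 swap velocities; positions: p0=3 p1=9 p2=38/3 p3=38/3; velocities now: v0=0 v1=3 v2=-4 v3=-1
Collision at t=13/7: particles 1 and 2 swap velocities; positions: p0=3 p1=74/7 p2=74/7 p3=85/7; velocities now: v0=0 v1=-4 v2=3 v3=-1
Collision at t=9/4: particles 2 and 3 swap velocities; positions: p0=3 p1=9 p2=47/4 p3=47/4; velocities now: v0=0 v1=-4 v2=-1 v3=3
Collision at t=15/4: particles 0 and 1 swap velocities; positions: p0=3 p1=3 p2=41/4 p3=65/4; velocities now: v0=-4 v1=0 v2=-1 v3=3
Collision at t=11: particles 1 and 2 swap velocities; positions: p0=-26 p1=3 p2=3 p3=38; velocities now: v0=-4 v1=-1 v2=0 v3=3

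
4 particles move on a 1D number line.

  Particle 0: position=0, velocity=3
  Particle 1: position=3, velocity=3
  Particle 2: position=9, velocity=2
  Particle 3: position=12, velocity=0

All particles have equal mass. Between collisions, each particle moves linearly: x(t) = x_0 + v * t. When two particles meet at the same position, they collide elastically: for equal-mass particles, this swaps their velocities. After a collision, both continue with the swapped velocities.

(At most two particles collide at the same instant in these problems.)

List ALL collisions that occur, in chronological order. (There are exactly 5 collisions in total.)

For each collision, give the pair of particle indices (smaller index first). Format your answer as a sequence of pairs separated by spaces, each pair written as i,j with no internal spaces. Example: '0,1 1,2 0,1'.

Answer: 2,3 1,2 0,1 2,3 1,2

Derivation:
Collision at t=3/2: particles 2 and 3 swap velocities; positions: p0=9/2 p1=15/2 p2=12 p3=12; velocities now: v0=3 v1=3 v2=0 v3=2
Collision at t=3: particles 1 and 2 swap velocities; positions: p0=9 p1=12 p2=12 p3=15; velocities now: v0=3 v1=0 v2=3 v3=2
Collision at t=4: particles 0 and 1 swap velocities; positions: p0=12 p1=12 p2=15 p3=17; velocities now: v0=0 v1=3 v2=3 v3=2
Collision at t=6: particles 2 and 3 swap velocities; positions: p0=12 p1=18 p2=21 p3=21; velocities now: v0=0 v1=3 v2=2 v3=3
Collision at t=9: particles 1 and 2 swap velocities; positions: p0=12 p1=27 p2=27 p3=30; velocities now: v0=0 v1=2 v2=3 v3=3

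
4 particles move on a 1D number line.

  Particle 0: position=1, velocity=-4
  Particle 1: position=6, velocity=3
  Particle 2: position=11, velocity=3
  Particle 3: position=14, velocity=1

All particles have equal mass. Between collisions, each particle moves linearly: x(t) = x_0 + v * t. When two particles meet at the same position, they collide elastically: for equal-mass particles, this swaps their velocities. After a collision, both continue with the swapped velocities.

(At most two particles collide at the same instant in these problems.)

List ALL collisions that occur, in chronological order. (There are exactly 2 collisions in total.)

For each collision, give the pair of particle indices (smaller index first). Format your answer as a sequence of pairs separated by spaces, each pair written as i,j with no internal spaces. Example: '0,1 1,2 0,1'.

Answer: 2,3 1,2

Derivation:
Collision at t=3/2: particles 2 and 3 swap velocities; positions: p0=-5 p1=21/2 p2=31/2 p3=31/2; velocities now: v0=-4 v1=3 v2=1 v3=3
Collision at t=4: particles 1 and 2 swap velocities; positions: p0=-15 p1=18 p2=18 p3=23; velocities now: v0=-4 v1=1 v2=3 v3=3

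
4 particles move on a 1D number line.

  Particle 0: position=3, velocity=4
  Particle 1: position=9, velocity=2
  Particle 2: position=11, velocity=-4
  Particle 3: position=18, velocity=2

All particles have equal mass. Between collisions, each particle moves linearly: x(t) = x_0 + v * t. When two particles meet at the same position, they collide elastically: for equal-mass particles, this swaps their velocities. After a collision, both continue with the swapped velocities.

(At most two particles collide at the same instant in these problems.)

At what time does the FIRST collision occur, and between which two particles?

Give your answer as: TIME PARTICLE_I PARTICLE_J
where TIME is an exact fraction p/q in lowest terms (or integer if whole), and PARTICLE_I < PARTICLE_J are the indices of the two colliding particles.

Pair (0,1): pos 3,9 vel 4,2 -> gap=6, closing at 2/unit, collide at t=3
Pair (1,2): pos 9,11 vel 2,-4 -> gap=2, closing at 6/unit, collide at t=1/3
Pair (2,3): pos 11,18 vel -4,2 -> not approaching (rel speed -6 <= 0)
Earliest collision: t=1/3 between 1 and 2

Answer: 1/3 1 2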